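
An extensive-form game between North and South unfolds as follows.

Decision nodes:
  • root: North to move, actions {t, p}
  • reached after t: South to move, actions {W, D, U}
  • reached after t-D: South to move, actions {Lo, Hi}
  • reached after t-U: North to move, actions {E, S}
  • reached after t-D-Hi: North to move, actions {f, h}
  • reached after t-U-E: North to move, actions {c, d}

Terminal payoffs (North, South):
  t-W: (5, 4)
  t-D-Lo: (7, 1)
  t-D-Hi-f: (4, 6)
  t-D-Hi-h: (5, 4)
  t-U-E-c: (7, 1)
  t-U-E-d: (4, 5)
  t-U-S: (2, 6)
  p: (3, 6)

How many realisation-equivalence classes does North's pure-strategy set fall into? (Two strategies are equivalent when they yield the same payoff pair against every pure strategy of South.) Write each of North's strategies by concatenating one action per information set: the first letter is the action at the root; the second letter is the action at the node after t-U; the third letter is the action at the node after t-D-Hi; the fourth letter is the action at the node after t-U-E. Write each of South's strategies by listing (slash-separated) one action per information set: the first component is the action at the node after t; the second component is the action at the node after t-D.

North has 16 pure strategies: tEfc, tEfd, tEhc, tEhd, tSfc, tSfd, tShc, tShd, pEfc, pEfd, pEhc, pEhd, pSfc, pSfd, pShc, pShd. Columns: W/Lo, W/Hi, D/Lo, D/Hi, U/Lo, U/Hi.
{tEfc} → row (5,4) (5,4) (7,1) (4,6) (7,1) (7,1)
{tEfd} → row (5,4) (5,4) (7,1) (4,6) (4,5) (4,5)
{tEhc} → row (5,4) (5,4) (7,1) (5,4) (7,1) (7,1)
{tEhd} → row (5,4) (5,4) (7,1) (5,4) (4,5) (4,5)
{tSfc, tSfd} → row (5,4) (5,4) (7,1) (4,6) (2,6) (2,6)
{tShc, tShd} → row (5,4) (5,4) (7,1) (5,4) (2,6) (2,6)
{pEfc, pEfd, pEhc, pEhd, pSfc, pSfd, pShc, pShd} → row (3,6) (3,6) (3,6) (3,6) (3,6) (3,6)
That's 7 distinct rows out of 16 strategies.

7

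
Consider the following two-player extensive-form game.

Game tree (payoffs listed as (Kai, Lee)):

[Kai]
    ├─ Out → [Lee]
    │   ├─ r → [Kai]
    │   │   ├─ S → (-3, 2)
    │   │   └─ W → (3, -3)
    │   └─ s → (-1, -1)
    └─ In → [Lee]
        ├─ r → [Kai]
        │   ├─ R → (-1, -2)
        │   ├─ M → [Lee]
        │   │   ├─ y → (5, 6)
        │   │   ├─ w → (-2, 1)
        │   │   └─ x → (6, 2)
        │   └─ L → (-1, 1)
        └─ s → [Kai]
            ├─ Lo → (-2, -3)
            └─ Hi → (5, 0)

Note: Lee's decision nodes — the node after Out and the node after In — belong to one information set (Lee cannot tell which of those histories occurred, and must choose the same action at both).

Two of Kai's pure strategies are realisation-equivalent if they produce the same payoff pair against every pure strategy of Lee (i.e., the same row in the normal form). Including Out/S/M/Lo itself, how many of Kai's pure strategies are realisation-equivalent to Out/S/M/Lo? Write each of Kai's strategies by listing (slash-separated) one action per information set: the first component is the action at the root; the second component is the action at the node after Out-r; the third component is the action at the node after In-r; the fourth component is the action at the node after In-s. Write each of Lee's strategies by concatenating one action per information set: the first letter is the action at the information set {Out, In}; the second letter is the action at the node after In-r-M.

Row for Out/S/M/Lo (columns ry, rw, rx, sy, sw, sx): (-3,2) (-3,2) (-3,2) (-1,-1) (-1,-1) (-1,-1).
Under Out/S/M/Lo, Kai's choice at the node after In-r and at the node after In-s can never be reached regardless of what Lee does, so varying those choices leaves every outcome unchanged.
Holding the reachable choices fixed and varying the unreachable ones freely already gives 3 × 2 = 6 equivalent strategies.
No other strategy reproduces this row, so those 6 are the full class: Out/S/R/Lo, Out/S/R/Hi, Out/S/M/Lo, Out/S/M/Hi, Out/S/L/Lo, Out/S/L/Hi.

6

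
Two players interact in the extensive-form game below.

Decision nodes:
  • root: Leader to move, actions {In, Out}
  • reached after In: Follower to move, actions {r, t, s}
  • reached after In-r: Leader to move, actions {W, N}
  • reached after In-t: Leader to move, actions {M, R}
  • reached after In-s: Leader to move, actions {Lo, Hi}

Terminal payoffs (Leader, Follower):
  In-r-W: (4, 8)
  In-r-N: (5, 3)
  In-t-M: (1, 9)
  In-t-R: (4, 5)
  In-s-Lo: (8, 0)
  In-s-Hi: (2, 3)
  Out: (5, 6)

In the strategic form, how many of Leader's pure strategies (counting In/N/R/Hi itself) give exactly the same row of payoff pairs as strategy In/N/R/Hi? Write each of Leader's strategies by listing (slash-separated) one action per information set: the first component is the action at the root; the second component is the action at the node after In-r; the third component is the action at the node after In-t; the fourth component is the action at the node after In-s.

Row for In/N/R/Hi (columns r, t, s): (5,3) (4,5) (2,3).
Every one of Leader's information sets is on the play path for some reply by Follower when Leader follows In/N/R/Hi.
Changing the action at any of them therefore changes at least one column, so only In/N/R/Hi itself gives this row.

1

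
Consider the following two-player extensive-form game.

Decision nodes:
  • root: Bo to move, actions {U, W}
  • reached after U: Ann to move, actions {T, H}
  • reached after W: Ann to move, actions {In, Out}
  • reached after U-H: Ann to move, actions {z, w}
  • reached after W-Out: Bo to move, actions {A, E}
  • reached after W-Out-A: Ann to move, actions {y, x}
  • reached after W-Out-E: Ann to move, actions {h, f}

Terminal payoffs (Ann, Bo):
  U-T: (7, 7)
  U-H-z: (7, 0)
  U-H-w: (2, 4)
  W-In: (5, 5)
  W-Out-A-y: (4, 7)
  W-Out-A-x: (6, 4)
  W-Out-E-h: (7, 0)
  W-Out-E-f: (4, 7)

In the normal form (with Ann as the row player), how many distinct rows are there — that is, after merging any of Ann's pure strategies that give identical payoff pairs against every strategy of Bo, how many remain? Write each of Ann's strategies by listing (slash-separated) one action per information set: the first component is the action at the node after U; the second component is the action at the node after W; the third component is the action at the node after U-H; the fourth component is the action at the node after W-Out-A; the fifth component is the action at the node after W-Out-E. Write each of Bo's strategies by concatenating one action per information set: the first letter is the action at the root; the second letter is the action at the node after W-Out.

15

Ann has 32 pure strategies: T/In/z/y/h, T/In/z/y/f, T/In/z/x/h, T/In/z/x/f, T/In/w/y/h, T/In/w/y/f, T/In/w/x/h, T/In/w/x/f, T/Out/z/y/h, T/Out/z/y/f, T/Out/z/x/h, T/Out/z/x/f, T/Out/w/y/h, T/Out/w/y/f, T/Out/w/x/h, T/Out/w/x/f, H/In/z/y/h, H/In/z/y/f, H/In/z/x/h, H/In/z/x/f, H/In/w/y/h, H/In/w/y/f, H/In/w/x/h, H/In/w/x/f, H/Out/z/y/h, H/Out/z/y/f, H/Out/z/x/h, H/Out/z/x/f, H/Out/w/y/h, H/Out/w/y/f, H/Out/w/x/h, H/Out/w/x/f. Columns: UA, UE, WA, WE.
{T/In/z/y/h, T/In/z/y/f, T/In/z/x/h, T/In/z/x/f, T/In/w/y/h, T/In/w/y/f, T/In/w/x/h, T/In/w/x/f} → row (7,7) (7,7) (5,5) (5,5)
{T/Out/z/y/h, T/Out/w/y/h} → row (7,7) (7,7) (4,7) (7,0)
{T/Out/z/y/f, T/Out/w/y/f} → row (7,7) (7,7) (4,7) (4,7)
{T/Out/z/x/h, T/Out/w/x/h} → row (7,7) (7,7) (6,4) (7,0)
{T/Out/z/x/f, T/Out/w/x/f} → row (7,7) (7,7) (6,4) (4,7)
{H/In/z/y/h, H/In/z/y/f, H/In/z/x/h, H/In/z/x/f} → row (7,0) (7,0) (5,5) (5,5)
{H/In/w/y/h, H/In/w/y/f, H/In/w/x/h, H/In/w/x/f} → row (2,4) (2,4) (5,5) (5,5)
{H/Out/z/y/h} → row (7,0) (7,0) (4,7) (7,0)
{H/Out/z/y/f} → row (7,0) (7,0) (4,7) (4,7)
{H/Out/z/x/h} → row (7,0) (7,0) (6,4) (7,0)
{H/Out/z/x/f} → row (7,0) (7,0) (6,4) (4,7)
{H/Out/w/y/h} → row (2,4) (2,4) (4,7) (7,0)
{H/Out/w/y/f} → row (2,4) (2,4) (4,7) (4,7)
{H/Out/w/x/h} → row (2,4) (2,4) (6,4) (7,0)
{H/Out/w/x/f} → row (2,4) (2,4) (6,4) (4,7)
That's 15 distinct rows out of 32 strategies.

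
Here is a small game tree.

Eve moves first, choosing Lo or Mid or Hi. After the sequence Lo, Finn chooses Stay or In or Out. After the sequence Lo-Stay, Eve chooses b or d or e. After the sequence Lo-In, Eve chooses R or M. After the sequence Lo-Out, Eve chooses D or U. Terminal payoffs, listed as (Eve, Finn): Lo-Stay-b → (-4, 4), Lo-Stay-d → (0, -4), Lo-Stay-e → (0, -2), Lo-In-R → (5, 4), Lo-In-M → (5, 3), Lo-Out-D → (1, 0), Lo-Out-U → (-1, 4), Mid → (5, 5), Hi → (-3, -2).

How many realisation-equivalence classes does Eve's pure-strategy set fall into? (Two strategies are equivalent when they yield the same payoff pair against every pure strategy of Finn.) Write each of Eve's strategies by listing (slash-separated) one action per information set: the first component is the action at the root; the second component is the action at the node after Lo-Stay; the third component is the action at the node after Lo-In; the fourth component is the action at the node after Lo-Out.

Eve has 36 pure strategies: Lo/b/R/D, Lo/b/R/U, Lo/b/M/D, Lo/b/M/U, Lo/d/R/D, Lo/d/R/U, Lo/d/M/D, Lo/d/M/U, Lo/e/R/D, Lo/e/R/U, Lo/e/M/D, Lo/e/M/U, Mid/b/R/D, Mid/b/R/U, Mid/b/M/D, Mid/b/M/U, Mid/d/R/D, Mid/d/R/U, Mid/d/M/D, Mid/d/M/U, Mid/e/R/D, Mid/e/R/U, Mid/e/M/D, Mid/e/M/U, Hi/b/R/D, Hi/b/R/U, Hi/b/M/D, Hi/b/M/U, Hi/d/R/D, Hi/d/R/U, Hi/d/M/D, Hi/d/M/U, Hi/e/R/D, Hi/e/R/U, Hi/e/M/D, Hi/e/M/U. Columns: Stay, In, Out.
{Lo/b/R/D} → row (-4,4) (5,4) (1,0)
{Lo/b/R/U} → row (-4,4) (5,4) (-1,4)
{Lo/b/M/D} → row (-4,4) (5,3) (1,0)
{Lo/b/M/U} → row (-4,4) (5,3) (-1,4)
{Lo/d/R/D} → row (0,-4) (5,4) (1,0)
{Lo/d/R/U} → row (0,-4) (5,4) (-1,4)
{Lo/d/M/D} → row (0,-4) (5,3) (1,0)
{Lo/d/M/U} → row (0,-4) (5,3) (-1,4)
{Lo/e/R/D} → row (0,-2) (5,4) (1,0)
{Lo/e/R/U} → row (0,-2) (5,4) (-1,4)
{Lo/e/M/D} → row (0,-2) (5,3) (1,0)
{Lo/e/M/U} → row (0,-2) (5,3) (-1,4)
{Mid/b/R/D, Mid/b/R/U, Mid/b/M/D, Mid/b/M/U, Mid/d/R/D, Mid/d/R/U, Mid/d/M/D, Mid/d/M/U, Mid/e/R/D, Mid/e/R/U, Mid/e/M/D, Mid/e/M/U} → row (5,5) (5,5) (5,5)
{Hi/b/R/D, Hi/b/R/U, Hi/b/M/D, Hi/b/M/U, Hi/d/R/D, Hi/d/R/U, Hi/d/M/D, Hi/d/M/U, Hi/e/R/D, Hi/e/R/U, Hi/e/M/D, Hi/e/M/U} → row (-3,-2) (-3,-2) (-3,-2)
That's 14 distinct rows out of 36 strategies.

14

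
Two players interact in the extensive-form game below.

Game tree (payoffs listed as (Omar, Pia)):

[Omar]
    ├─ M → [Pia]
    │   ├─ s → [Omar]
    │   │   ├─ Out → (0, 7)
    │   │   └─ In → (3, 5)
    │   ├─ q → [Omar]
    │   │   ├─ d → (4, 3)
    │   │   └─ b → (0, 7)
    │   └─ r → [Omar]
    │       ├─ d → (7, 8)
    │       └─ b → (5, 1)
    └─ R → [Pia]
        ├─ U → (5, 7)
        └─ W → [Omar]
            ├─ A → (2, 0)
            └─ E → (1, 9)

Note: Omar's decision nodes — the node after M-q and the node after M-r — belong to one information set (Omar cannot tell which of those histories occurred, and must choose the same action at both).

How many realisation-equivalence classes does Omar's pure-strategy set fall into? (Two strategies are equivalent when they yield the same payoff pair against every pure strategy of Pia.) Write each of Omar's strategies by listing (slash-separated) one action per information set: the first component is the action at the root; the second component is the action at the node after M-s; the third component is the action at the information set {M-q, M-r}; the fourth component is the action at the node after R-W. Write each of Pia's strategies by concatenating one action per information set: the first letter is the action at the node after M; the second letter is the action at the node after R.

Omar has 16 pure strategies: M/Out/d/A, M/Out/d/E, M/Out/b/A, M/Out/b/E, M/In/d/A, M/In/d/E, M/In/b/A, M/In/b/E, R/Out/d/A, R/Out/d/E, R/Out/b/A, R/Out/b/E, R/In/d/A, R/In/d/E, R/In/b/A, R/In/b/E. Columns: sU, sW, qU, qW, rU, rW.
{M/Out/d/A, M/Out/d/E} → row (0,7) (0,7) (4,3) (4,3) (7,8) (7,8)
{M/Out/b/A, M/Out/b/E} → row (0,7) (0,7) (0,7) (0,7) (5,1) (5,1)
{M/In/d/A, M/In/d/E} → row (3,5) (3,5) (4,3) (4,3) (7,8) (7,8)
{M/In/b/A, M/In/b/E} → row (3,5) (3,5) (0,7) (0,7) (5,1) (5,1)
{R/Out/d/A, R/Out/b/A, R/In/d/A, R/In/b/A} → row (5,7) (2,0) (5,7) (2,0) (5,7) (2,0)
{R/Out/d/E, R/Out/b/E, R/In/d/E, R/In/b/E} → row (5,7) (1,9) (5,7) (1,9) (5,7) (1,9)
That's 6 distinct rows out of 16 strategies.

6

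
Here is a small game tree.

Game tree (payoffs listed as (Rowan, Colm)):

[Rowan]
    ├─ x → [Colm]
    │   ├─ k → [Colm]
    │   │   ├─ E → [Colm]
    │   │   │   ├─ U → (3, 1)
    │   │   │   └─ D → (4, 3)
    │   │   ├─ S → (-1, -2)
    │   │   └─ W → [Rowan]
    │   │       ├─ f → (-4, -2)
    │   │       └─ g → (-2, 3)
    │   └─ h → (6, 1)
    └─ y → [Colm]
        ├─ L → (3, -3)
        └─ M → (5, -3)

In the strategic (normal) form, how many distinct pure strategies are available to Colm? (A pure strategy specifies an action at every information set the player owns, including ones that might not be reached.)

Colm owns the node after x with actions {k, h} — two choices.
Colm owns the node after y with actions {L, M} — two choices.
Colm owns the node after x-k with actions {E, S, W} — three choices.
Colm owns the node after x-k-E with actions {U, D} — two choices.
A pure strategy fixes one action at each information set independently, so the count is the product 2 × 2 × 3 × 2 = 24.
(For reference, Rowan has 4 pure strategies, giving a 24×4 normal-form matrix.)

24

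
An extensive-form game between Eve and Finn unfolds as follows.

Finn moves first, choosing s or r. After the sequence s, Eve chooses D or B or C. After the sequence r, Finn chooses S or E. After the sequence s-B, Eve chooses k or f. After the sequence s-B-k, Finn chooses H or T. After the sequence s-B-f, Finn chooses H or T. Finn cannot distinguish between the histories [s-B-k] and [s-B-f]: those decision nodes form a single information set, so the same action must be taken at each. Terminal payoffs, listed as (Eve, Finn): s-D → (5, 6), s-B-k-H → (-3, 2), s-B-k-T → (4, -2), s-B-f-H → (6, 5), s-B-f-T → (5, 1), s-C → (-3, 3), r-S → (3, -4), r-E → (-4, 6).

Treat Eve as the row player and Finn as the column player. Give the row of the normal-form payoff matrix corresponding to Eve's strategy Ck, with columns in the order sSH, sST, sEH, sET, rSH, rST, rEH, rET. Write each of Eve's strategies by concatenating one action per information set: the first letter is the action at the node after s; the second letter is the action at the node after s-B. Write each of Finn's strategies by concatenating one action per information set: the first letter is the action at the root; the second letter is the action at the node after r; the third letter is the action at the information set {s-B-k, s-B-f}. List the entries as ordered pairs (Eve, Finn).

vs sSH: Finn plays s → Eve plays C at [s] → (-3, 3)
vs sST: Finn plays s → Eve plays C at [s] → (-3, 3)
vs sEH: Finn plays s → Eve plays C at [s] → (-3, 3)
vs sET: Finn plays s → Eve plays C at [s] → (-3, 3)
vs rSH: Finn plays r → Finn plays S at [r] → (3, -4)
vs rST: Finn plays r → Finn plays S at [r] → (3, -4)
vs rEH: Finn plays r → Finn plays E at [r] → (-4, 6)
vs rET: Finn plays r → Finn plays E at [r] → (-4, 6)

(-3,3) (-3,3) (-3,3) (-3,3) (3,-4) (3,-4) (-4,6) (-4,6)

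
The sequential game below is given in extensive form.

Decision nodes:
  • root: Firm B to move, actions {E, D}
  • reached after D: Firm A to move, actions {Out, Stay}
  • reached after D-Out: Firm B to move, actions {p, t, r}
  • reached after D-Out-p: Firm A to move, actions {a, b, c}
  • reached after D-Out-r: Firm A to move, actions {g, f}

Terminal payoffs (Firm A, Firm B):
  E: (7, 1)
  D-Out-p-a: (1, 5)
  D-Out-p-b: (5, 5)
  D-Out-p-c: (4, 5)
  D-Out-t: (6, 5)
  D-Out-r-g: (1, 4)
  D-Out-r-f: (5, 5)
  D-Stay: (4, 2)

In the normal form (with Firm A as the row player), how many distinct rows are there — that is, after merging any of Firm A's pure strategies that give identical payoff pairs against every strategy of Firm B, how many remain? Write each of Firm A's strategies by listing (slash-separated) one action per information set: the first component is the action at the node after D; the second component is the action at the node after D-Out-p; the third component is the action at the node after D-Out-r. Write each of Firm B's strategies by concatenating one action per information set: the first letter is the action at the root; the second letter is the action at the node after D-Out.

Firm A has 12 pure strategies: Out/a/g, Out/a/f, Out/b/g, Out/b/f, Out/c/g, Out/c/f, Stay/a/g, Stay/a/f, Stay/b/g, Stay/b/f, Stay/c/g, Stay/c/f. Columns: Ep, Et, Er, Dp, Dt, Dr.
{Out/a/g} → row (7,1) (7,1) (7,1) (1,5) (6,5) (1,4)
{Out/a/f} → row (7,1) (7,1) (7,1) (1,5) (6,5) (5,5)
{Out/b/g} → row (7,1) (7,1) (7,1) (5,5) (6,5) (1,4)
{Out/b/f} → row (7,1) (7,1) (7,1) (5,5) (6,5) (5,5)
{Out/c/g} → row (7,1) (7,1) (7,1) (4,5) (6,5) (1,4)
{Out/c/f} → row (7,1) (7,1) (7,1) (4,5) (6,5) (5,5)
{Stay/a/g, Stay/a/f, Stay/b/g, Stay/b/f, Stay/c/g, Stay/c/f} → row (7,1) (7,1) (7,1) (4,2) (4,2) (4,2)
That's 7 distinct rows out of 12 strategies.

7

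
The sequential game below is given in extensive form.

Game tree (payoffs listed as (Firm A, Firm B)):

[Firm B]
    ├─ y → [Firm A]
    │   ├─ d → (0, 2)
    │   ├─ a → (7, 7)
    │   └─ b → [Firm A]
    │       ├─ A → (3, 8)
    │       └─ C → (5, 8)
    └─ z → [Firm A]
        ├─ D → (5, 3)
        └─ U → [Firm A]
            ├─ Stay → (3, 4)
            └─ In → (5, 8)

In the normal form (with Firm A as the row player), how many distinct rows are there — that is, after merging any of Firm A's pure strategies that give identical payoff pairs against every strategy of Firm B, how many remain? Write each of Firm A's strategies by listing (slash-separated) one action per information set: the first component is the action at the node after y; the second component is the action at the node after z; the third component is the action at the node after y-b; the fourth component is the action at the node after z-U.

Firm A has 24 pure strategies: d/D/A/Stay, d/D/A/In, d/D/C/Stay, d/D/C/In, d/U/A/Stay, d/U/A/In, d/U/C/Stay, d/U/C/In, a/D/A/Stay, a/D/A/In, a/D/C/Stay, a/D/C/In, a/U/A/Stay, a/U/A/In, a/U/C/Stay, a/U/C/In, b/D/A/Stay, b/D/A/In, b/D/C/Stay, b/D/C/In, b/U/A/Stay, b/U/A/In, b/U/C/Stay, b/U/C/In. Columns: y, z.
{d/D/A/Stay, d/D/A/In, d/D/C/Stay, d/D/C/In} → row (0,2) (5,3)
{d/U/A/Stay, d/U/C/Stay} → row (0,2) (3,4)
{d/U/A/In, d/U/C/In} → row (0,2) (5,8)
{a/D/A/Stay, a/D/A/In, a/D/C/Stay, a/D/C/In} → row (7,7) (5,3)
{a/U/A/Stay, a/U/C/Stay} → row (7,7) (3,4)
{a/U/A/In, a/U/C/In} → row (7,7) (5,8)
{b/D/A/Stay, b/D/A/In} → row (3,8) (5,3)
{b/D/C/Stay, b/D/C/In} → row (5,8) (5,3)
{b/U/A/Stay} → row (3,8) (3,4)
{b/U/A/In} → row (3,8) (5,8)
{b/U/C/Stay} → row (5,8) (3,4)
{b/U/C/In} → row (5,8) (5,8)
That's 12 distinct rows out of 24 strategies.

12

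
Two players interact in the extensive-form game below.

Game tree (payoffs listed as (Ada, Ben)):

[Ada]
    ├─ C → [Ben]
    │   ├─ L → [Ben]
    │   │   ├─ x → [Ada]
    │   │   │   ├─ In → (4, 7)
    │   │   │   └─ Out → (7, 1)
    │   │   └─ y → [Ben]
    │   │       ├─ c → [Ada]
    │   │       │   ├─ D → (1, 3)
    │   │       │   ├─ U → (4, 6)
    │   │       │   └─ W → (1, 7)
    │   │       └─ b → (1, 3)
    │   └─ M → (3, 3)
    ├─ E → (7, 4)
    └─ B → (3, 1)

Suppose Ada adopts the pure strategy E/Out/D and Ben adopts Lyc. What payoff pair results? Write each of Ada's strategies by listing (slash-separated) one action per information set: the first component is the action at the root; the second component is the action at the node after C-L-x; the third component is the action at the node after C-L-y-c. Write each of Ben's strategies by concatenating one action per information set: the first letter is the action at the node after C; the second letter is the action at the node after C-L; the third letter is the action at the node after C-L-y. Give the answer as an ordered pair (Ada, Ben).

(7, 4)

Trace the play path from the root:
  Ada plays E
→ terminal payoff (7, 4).
(Ada's choice at the node after C-L-x is never reached on this path, so it doesn't affect the outcome.)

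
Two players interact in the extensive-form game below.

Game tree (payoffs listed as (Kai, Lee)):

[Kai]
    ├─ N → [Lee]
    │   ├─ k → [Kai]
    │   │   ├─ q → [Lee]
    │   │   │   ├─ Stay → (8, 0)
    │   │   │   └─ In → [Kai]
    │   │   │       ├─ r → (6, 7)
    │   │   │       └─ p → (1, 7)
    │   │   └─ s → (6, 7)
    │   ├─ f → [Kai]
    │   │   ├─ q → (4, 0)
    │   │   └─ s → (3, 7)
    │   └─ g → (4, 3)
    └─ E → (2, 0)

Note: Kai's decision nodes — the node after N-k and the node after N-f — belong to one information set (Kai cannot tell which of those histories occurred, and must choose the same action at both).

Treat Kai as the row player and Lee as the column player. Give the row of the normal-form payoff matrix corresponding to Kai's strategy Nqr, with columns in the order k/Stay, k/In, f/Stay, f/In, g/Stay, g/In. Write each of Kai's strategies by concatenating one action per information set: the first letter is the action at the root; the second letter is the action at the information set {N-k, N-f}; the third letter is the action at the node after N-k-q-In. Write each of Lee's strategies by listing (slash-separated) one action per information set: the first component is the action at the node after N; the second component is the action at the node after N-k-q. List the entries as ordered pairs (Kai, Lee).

(8,0) (6,7) (4,0) (4,0) (4,3) (4,3)

vs k/Stay: Kai plays N → Lee plays k at [N] → Kai plays q at [N-k] → Lee plays Stay at [N-k-q] → (8, 0)
vs k/In: Kai plays N → Lee plays k at [N] → Kai plays q at [N-k] → Lee plays In at [N-k-q] → Kai plays r at [N-k-q-In] → (6, 7)
vs f/Stay: Kai plays N → Lee plays f at [N] → Kai plays q at [N-f] → (4, 0)
vs f/In: Kai plays N → Lee plays f at [N] → Kai plays q at [N-f] → (4, 0)
vs g/Stay: Kai plays N → Lee plays g at [N] → (4, 3)
vs g/In: Kai plays N → Lee plays g at [N] → (4, 3)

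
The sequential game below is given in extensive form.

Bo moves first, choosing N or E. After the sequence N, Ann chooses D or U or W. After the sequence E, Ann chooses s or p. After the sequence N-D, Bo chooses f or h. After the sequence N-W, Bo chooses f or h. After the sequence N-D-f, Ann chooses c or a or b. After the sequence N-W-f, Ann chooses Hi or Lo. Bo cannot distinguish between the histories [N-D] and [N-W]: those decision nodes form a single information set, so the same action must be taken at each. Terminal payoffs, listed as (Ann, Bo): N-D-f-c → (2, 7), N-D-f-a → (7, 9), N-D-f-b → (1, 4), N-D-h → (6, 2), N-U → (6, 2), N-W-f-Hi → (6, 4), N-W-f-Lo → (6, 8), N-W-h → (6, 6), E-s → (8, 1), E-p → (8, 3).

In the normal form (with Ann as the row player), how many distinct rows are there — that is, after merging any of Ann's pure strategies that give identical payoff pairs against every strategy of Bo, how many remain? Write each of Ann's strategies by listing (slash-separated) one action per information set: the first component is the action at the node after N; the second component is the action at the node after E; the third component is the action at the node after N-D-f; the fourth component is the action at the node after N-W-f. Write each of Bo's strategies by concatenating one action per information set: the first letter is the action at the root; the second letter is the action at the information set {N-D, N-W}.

Ann has 36 pure strategies: D/s/c/Hi, D/s/c/Lo, D/s/a/Hi, D/s/a/Lo, D/s/b/Hi, D/s/b/Lo, D/p/c/Hi, D/p/c/Lo, D/p/a/Hi, D/p/a/Lo, D/p/b/Hi, D/p/b/Lo, U/s/c/Hi, U/s/c/Lo, U/s/a/Hi, U/s/a/Lo, U/s/b/Hi, U/s/b/Lo, U/p/c/Hi, U/p/c/Lo, U/p/a/Hi, U/p/a/Lo, U/p/b/Hi, U/p/b/Lo, W/s/c/Hi, W/s/c/Lo, W/s/a/Hi, W/s/a/Lo, W/s/b/Hi, W/s/b/Lo, W/p/c/Hi, W/p/c/Lo, W/p/a/Hi, W/p/a/Lo, W/p/b/Hi, W/p/b/Lo. Columns: Nf, Nh, Ef, Eh.
{D/s/c/Hi, D/s/c/Lo} → row (2,7) (6,2) (8,1) (8,1)
{D/s/a/Hi, D/s/a/Lo} → row (7,9) (6,2) (8,1) (8,1)
{D/s/b/Hi, D/s/b/Lo} → row (1,4) (6,2) (8,1) (8,1)
{D/p/c/Hi, D/p/c/Lo} → row (2,7) (6,2) (8,3) (8,3)
{D/p/a/Hi, D/p/a/Lo} → row (7,9) (6,2) (8,3) (8,3)
{D/p/b/Hi, D/p/b/Lo} → row (1,4) (6,2) (8,3) (8,3)
{U/s/c/Hi, U/s/c/Lo, U/s/a/Hi, U/s/a/Lo, U/s/b/Hi, U/s/b/Lo} → row (6,2) (6,2) (8,1) (8,1)
{U/p/c/Hi, U/p/c/Lo, U/p/a/Hi, U/p/a/Lo, U/p/b/Hi, U/p/b/Lo} → row (6,2) (6,2) (8,3) (8,3)
{W/s/c/Hi, W/s/a/Hi, W/s/b/Hi} → row (6,4) (6,6) (8,1) (8,1)
{W/s/c/Lo, W/s/a/Lo, W/s/b/Lo} → row (6,8) (6,6) (8,1) (8,1)
{W/p/c/Hi, W/p/a/Hi, W/p/b/Hi} → row (6,4) (6,6) (8,3) (8,3)
{W/p/c/Lo, W/p/a/Lo, W/p/b/Lo} → row (6,8) (6,6) (8,3) (8,3)
That's 12 distinct rows out of 36 strategies.

12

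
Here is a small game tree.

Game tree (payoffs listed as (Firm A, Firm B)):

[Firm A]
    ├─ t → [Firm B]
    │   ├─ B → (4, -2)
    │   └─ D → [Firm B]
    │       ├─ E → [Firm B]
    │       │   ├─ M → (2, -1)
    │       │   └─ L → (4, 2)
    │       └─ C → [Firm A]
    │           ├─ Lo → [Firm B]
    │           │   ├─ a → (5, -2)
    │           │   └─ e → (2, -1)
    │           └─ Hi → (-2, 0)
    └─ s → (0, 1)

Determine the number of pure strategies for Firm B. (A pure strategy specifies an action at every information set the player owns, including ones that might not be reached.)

16

Firm B owns the node after t with actions {B, D} — two choices.
Firm B owns the node after t-D with actions {E, C} — two choices.
Firm B owns the node after t-D-E with actions {M, L} — two choices.
Firm B owns the node after t-D-C-Lo with actions {a, e} — two choices.
A pure strategy fixes one action at each information set independently, so the count is the product 2 × 2 × 2 × 2 = 16.
(For reference, Firm A has 4 pure strategies, giving a 16×4 normal-form matrix.)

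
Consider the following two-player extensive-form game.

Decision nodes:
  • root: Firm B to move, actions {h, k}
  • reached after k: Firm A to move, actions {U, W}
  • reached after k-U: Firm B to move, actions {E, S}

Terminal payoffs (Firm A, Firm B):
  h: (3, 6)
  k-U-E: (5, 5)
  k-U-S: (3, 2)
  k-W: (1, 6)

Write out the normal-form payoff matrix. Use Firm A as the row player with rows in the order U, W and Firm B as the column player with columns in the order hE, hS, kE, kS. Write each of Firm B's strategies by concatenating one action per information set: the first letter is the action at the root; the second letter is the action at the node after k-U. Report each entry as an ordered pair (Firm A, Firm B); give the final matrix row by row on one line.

           hE       hS       kE       kS
   U    (3,6)    (3,6)    (5,5)    (3,2)
   W    (3,6)    (3,6)    (1,6)    (1,6)

U: (3,6) (3,6) (5,5) (3,2) | W: (3,6) (3,6) (1,6) (1,6)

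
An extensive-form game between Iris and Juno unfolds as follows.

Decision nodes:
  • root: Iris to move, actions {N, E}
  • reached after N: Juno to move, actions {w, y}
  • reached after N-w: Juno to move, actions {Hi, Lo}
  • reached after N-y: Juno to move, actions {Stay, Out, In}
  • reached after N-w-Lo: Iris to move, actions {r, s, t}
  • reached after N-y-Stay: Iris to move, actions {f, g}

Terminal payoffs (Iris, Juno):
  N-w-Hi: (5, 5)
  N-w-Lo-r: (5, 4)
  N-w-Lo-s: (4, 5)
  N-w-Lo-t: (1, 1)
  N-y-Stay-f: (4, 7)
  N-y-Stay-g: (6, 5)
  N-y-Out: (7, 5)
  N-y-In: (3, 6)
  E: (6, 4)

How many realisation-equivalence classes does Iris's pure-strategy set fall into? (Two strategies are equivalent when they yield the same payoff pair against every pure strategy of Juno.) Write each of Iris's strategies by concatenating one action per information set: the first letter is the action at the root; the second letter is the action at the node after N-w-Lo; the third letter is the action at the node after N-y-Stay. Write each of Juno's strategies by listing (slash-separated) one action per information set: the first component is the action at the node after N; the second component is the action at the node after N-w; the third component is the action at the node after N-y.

7

Iris has 12 pure strategies: Nrf, Nrg, Nsf, Nsg, Ntf, Ntg, Erf, Erg, Esf, Esg, Etf, Etg. Columns: w/Hi/Stay, w/Hi/Out, w/Hi/In, w/Lo/Stay, w/Lo/Out, w/Lo/In, y/Hi/Stay, y/Hi/Out, y/Hi/In, y/Lo/Stay, y/Lo/Out, y/Lo/In.
{Nrf} → row (5,5) (5,5) (5,5) (5,4) (5,4) (5,4) (4,7) (7,5) (3,6) (4,7) (7,5) (3,6)
{Nrg} → row (5,5) (5,5) (5,5) (5,4) (5,4) (5,4) (6,5) (7,5) (3,6) (6,5) (7,5) (3,6)
{Nsf} → row (5,5) (5,5) (5,5) (4,5) (4,5) (4,5) (4,7) (7,5) (3,6) (4,7) (7,5) (3,6)
{Nsg} → row (5,5) (5,5) (5,5) (4,5) (4,5) (4,5) (6,5) (7,5) (3,6) (6,5) (7,5) (3,6)
{Ntf} → row (5,5) (5,5) (5,5) (1,1) (1,1) (1,1) (4,7) (7,5) (3,6) (4,7) (7,5) (3,6)
{Ntg} → row (5,5) (5,5) (5,5) (1,1) (1,1) (1,1) (6,5) (7,5) (3,6) (6,5) (7,5) (3,6)
{Erf, Erg, Esf, Esg, Etf, Etg} → row (6,4) (6,4) (6,4) (6,4) (6,4) (6,4) (6,4) (6,4) (6,4) (6,4) (6,4) (6,4)
That's 7 distinct rows out of 12 strategies.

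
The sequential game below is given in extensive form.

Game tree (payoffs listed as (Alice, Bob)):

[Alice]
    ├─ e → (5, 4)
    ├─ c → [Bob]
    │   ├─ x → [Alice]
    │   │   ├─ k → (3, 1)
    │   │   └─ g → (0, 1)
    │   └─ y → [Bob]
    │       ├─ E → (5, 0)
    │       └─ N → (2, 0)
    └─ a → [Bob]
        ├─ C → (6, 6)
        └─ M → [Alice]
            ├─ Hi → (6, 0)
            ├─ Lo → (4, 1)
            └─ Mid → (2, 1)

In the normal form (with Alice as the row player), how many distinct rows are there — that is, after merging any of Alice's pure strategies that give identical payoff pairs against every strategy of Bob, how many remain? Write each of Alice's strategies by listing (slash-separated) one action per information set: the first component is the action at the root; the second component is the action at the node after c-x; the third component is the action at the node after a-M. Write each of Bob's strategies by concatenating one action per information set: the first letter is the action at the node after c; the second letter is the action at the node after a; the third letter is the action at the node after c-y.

6

Alice has 18 pure strategies: e/k/Hi, e/k/Lo, e/k/Mid, e/g/Hi, e/g/Lo, e/g/Mid, c/k/Hi, c/k/Lo, c/k/Mid, c/g/Hi, c/g/Lo, c/g/Mid, a/k/Hi, a/k/Lo, a/k/Mid, a/g/Hi, a/g/Lo, a/g/Mid. Columns: xCE, xCN, xME, xMN, yCE, yCN, yME, yMN.
{e/k/Hi, e/k/Lo, e/k/Mid, e/g/Hi, e/g/Lo, e/g/Mid} → row (5,4) (5,4) (5,4) (5,4) (5,4) (5,4) (5,4) (5,4)
{c/k/Hi, c/k/Lo, c/k/Mid} → row (3,1) (3,1) (3,1) (3,1) (5,0) (2,0) (5,0) (2,0)
{c/g/Hi, c/g/Lo, c/g/Mid} → row (0,1) (0,1) (0,1) (0,1) (5,0) (2,0) (5,0) (2,0)
{a/k/Hi, a/g/Hi} → row (6,6) (6,6) (6,0) (6,0) (6,6) (6,6) (6,0) (6,0)
{a/k/Lo, a/g/Lo} → row (6,6) (6,6) (4,1) (4,1) (6,6) (6,6) (4,1) (4,1)
{a/k/Mid, a/g/Mid} → row (6,6) (6,6) (2,1) (2,1) (6,6) (6,6) (2,1) (2,1)
That's 6 distinct rows out of 18 strategies.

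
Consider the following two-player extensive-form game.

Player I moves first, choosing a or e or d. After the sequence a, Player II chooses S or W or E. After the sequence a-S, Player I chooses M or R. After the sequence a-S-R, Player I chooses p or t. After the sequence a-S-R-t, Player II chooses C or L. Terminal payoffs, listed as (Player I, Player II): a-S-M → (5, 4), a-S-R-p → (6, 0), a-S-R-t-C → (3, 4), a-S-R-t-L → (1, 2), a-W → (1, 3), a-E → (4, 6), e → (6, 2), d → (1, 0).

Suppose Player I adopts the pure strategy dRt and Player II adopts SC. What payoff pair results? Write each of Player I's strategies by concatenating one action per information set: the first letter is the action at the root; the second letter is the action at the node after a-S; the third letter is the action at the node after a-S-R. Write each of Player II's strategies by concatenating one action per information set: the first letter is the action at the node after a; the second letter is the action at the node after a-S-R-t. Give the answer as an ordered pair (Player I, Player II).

Trace the play path from the root:
  Player I plays d
→ terminal payoff (1, 0).
(Player I's choice at the node after a-S is never reached on this path, so it doesn't affect the outcome.)

(1, 0)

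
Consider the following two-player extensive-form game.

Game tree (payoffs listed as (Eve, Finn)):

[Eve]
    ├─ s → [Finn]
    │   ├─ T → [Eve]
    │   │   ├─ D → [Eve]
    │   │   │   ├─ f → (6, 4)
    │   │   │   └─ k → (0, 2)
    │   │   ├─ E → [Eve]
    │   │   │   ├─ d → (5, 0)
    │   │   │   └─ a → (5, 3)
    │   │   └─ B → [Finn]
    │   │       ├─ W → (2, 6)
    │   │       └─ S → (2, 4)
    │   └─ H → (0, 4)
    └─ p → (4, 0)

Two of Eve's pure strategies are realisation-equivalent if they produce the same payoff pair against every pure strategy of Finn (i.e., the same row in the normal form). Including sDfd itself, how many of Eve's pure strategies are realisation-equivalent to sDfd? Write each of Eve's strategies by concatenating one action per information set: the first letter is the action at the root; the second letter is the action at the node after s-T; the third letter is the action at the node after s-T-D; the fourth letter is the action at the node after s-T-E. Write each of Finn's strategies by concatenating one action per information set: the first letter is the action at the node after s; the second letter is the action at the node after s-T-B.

Row for sDfd (columns TW, TS, HW, HS): (6,4) (6,4) (0,4) (0,4).
Under sDfd, Eve's choice at the node after s-T-E can never be reached regardless of what Finn does, so varying those choices leaves every outcome unchanged.
Holding the reachable choices fixed and varying the unreachable one freely already gives 2 equivalent strategies.
No other strategy reproduces this row, so those 2 are the full class: sDfd, sDfa.

2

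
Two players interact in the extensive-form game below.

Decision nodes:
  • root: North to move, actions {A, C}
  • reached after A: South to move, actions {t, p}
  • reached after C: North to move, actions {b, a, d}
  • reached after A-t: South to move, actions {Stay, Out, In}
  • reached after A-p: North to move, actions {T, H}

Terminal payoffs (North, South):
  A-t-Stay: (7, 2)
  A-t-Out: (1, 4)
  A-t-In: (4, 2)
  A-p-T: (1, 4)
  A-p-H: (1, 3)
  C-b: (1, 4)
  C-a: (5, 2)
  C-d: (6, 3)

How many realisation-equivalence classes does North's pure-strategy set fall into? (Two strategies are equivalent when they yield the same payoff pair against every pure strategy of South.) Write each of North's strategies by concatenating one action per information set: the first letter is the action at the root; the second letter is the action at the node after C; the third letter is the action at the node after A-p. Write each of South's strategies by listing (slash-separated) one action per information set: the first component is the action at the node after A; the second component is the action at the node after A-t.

5

North has 12 pure strategies: AbT, AbH, AaT, AaH, AdT, AdH, CbT, CbH, CaT, CaH, CdT, CdH. Columns: t/Stay, t/Out, t/In, p/Stay, p/Out, p/In.
{AbT, AaT, AdT} → row (7,2) (1,4) (4,2) (1,4) (1,4) (1,4)
{AbH, AaH, AdH} → row (7,2) (1,4) (4,2) (1,3) (1,3) (1,3)
{CbT, CbH} → row (1,4) (1,4) (1,4) (1,4) (1,4) (1,4)
{CaT, CaH} → row (5,2) (5,2) (5,2) (5,2) (5,2) (5,2)
{CdT, CdH} → row (6,3) (6,3) (6,3) (6,3) (6,3) (6,3)
That's 5 distinct rows out of 12 strategies.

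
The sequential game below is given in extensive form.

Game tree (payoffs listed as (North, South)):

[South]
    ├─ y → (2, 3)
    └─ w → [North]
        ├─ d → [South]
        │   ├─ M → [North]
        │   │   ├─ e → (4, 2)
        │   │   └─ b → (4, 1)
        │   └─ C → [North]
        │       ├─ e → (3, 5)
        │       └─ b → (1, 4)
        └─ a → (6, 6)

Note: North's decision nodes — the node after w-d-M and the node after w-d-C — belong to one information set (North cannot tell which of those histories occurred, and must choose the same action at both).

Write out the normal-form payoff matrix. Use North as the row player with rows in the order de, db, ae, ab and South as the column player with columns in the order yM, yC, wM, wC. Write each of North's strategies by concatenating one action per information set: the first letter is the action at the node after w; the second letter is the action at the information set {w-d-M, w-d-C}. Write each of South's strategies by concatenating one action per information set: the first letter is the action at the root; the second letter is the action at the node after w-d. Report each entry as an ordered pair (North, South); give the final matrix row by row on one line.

           yM       yC       wM       wC
  de    (2,3)    (2,3)    (4,2)    (3,5)
  db    (2,3)    (2,3)    (4,1)    (1,4)
  ae    (2,3)    (2,3)    (6,6)    (6,6)
  ab    (2,3)    (2,3)    (6,6)    (6,6)

de: (2,3) (2,3) (4,2) (3,5) | db: (2,3) (2,3) (4,1) (1,4) | ae: (2,3) (2,3) (6,6) (6,6) | ab: (2,3) (2,3) (6,6) (6,6)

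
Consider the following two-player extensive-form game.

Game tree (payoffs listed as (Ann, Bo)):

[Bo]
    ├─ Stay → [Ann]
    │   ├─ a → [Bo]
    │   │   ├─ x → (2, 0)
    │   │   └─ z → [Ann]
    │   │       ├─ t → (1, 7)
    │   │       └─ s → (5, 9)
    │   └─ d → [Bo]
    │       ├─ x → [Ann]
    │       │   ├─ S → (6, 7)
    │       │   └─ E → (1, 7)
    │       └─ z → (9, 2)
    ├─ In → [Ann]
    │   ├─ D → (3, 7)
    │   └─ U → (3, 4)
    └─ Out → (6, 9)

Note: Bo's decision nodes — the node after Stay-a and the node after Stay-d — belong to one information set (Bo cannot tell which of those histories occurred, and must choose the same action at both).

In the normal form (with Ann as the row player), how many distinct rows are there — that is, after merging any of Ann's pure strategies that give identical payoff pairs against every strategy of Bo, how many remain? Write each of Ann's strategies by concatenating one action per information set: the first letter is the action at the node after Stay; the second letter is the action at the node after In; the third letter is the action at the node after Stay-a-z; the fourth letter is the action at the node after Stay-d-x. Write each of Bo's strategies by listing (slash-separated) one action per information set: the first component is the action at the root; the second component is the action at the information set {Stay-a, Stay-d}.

Ann has 16 pure strategies: aDtS, aDtE, aDsS, aDsE, aUtS, aUtE, aUsS, aUsE, dDtS, dDtE, dDsS, dDsE, dUtS, dUtE, dUsS, dUsE. Columns: Stay/x, Stay/z, In/x, In/z, Out/x, Out/z.
{aDtS, aDtE} → row (2,0) (1,7) (3,7) (3,7) (6,9) (6,9)
{aDsS, aDsE} → row (2,0) (5,9) (3,7) (3,7) (6,9) (6,9)
{aUtS, aUtE} → row (2,0) (1,7) (3,4) (3,4) (6,9) (6,9)
{aUsS, aUsE} → row (2,0) (5,9) (3,4) (3,4) (6,9) (6,9)
{dDtS, dDsS} → row (6,7) (9,2) (3,7) (3,7) (6,9) (6,9)
{dDtE, dDsE} → row (1,7) (9,2) (3,7) (3,7) (6,9) (6,9)
{dUtS, dUsS} → row (6,7) (9,2) (3,4) (3,4) (6,9) (6,9)
{dUtE, dUsE} → row (1,7) (9,2) (3,4) (3,4) (6,9) (6,9)
That's 8 distinct rows out of 16 strategies.

8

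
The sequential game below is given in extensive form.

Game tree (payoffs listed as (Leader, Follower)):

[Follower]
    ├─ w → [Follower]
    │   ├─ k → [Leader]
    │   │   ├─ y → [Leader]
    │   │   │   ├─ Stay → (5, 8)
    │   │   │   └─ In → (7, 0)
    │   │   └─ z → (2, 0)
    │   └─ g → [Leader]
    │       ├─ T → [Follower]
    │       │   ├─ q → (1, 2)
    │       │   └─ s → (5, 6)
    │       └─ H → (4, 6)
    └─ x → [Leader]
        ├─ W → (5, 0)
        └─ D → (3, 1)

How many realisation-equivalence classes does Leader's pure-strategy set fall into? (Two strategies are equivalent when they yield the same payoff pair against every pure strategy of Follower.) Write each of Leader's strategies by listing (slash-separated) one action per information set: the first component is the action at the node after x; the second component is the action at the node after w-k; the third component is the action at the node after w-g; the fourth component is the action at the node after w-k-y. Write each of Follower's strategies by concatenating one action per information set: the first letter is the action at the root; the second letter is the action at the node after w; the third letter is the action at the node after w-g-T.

Leader has 16 pure strategies: W/y/T/Stay, W/y/T/In, W/y/H/Stay, W/y/H/In, W/z/T/Stay, W/z/T/In, W/z/H/Stay, W/z/H/In, D/y/T/Stay, D/y/T/In, D/y/H/Stay, D/y/H/In, D/z/T/Stay, D/z/T/In, D/z/H/Stay, D/z/H/In. Columns: wkq, wks, wgq, wgs, xkq, xks, xgq, xgs.
{W/y/T/Stay} → row (5,8) (5,8) (1,2) (5,6) (5,0) (5,0) (5,0) (5,0)
{W/y/T/In} → row (7,0) (7,0) (1,2) (5,6) (5,0) (5,0) (5,0) (5,0)
{W/y/H/Stay} → row (5,8) (5,8) (4,6) (4,6) (5,0) (5,0) (5,0) (5,0)
{W/y/H/In} → row (7,0) (7,0) (4,6) (4,6) (5,0) (5,0) (5,0) (5,0)
{W/z/T/Stay, W/z/T/In} → row (2,0) (2,0) (1,2) (5,6) (5,0) (5,0) (5,0) (5,0)
{W/z/H/Stay, W/z/H/In} → row (2,0) (2,0) (4,6) (4,6) (5,0) (5,0) (5,0) (5,0)
{D/y/T/Stay} → row (5,8) (5,8) (1,2) (5,6) (3,1) (3,1) (3,1) (3,1)
{D/y/T/In} → row (7,0) (7,0) (1,2) (5,6) (3,1) (3,1) (3,1) (3,1)
{D/y/H/Stay} → row (5,8) (5,8) (4,6) (4,6) (3,1) (3,1) (3,1) (3,1)
{D/y/H/In} → row (7,0) (7,0) (4,6) (4,6) (3,1) (3,1) (3,1) (3,1)
{D/z/T/Stay, D/z/T/In} → row (2,0) (2,0) (1,2) (5,6) (3,1) (3,1) (3,1) (3,1)
{D/z/H/Stay, D/z/H/In} → row (2,0) (2,0) (4,6) (4,6) (3,1) (3,1) (3,1) (3,1)
That's 12 distinct rows out of 16 strategies.

12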